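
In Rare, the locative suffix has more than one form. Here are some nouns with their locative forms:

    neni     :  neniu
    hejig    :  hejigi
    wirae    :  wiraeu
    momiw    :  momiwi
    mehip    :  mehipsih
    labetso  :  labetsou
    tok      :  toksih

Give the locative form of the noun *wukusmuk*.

Looking at the final sound of each stem: -sih when the stem ends in a voiceless consonant (*mehip*, *tok*); -i when the stem ends in a voiced consonant (*hejig*, *momiw*); -u when the stem ends in a vowel (*neni*, *wirae*, *labetso*).
*wukusmuk* — final sound /k/ (a voiceless consonant) → -sih → *wukusmuksih*.

wukusmuksih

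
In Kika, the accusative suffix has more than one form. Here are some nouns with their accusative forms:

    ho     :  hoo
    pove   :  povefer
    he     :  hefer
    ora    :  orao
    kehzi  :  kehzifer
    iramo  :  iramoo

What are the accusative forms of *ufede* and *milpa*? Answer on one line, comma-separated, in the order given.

The alternation tracks the last vowel of the stem — -fer when the last vowel of the stem is a front vowel (*pove*, *he*, *kehzi*); -o when the last vowel of the stem is a back vowel (*ho*, *ora*, *iramo*).
The last vowel of *ufede* is /e/, which is a front vowel, so the suffix is -fer, giving *ufedefer*.
The last vowel of *milpa* is /a/, which is a back vowel, so the suffix is -o, giving *milpao*.

ufedefer, milpao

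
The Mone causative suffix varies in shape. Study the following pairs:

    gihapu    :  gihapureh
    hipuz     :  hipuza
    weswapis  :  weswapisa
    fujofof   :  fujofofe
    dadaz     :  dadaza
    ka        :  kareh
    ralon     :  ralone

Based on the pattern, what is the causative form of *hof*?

hofe

The suffix is conditioned by the final sound: -a when the stem ends in a sibilant (*hipuz*, *weswapis*, *dadaz*); -e when the stem ends in a non-sibilant consonant (*fujofof*, *ralon*); -reh when the stem ends in a vowel (*gihapu*, *ka*).
Since the final sound of *hof* is /f/ (a non-sibilant consonant), it takes -e, giving *hofe*.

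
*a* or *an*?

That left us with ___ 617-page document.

The indefinite article is chosen by the initial *sound* of the following word, not its spelling.
The number *617* is spoken "six hundred …", beginning with /sɪks/ — a consonant sound.
So the article is *a*: That left us with a 617-page document.

a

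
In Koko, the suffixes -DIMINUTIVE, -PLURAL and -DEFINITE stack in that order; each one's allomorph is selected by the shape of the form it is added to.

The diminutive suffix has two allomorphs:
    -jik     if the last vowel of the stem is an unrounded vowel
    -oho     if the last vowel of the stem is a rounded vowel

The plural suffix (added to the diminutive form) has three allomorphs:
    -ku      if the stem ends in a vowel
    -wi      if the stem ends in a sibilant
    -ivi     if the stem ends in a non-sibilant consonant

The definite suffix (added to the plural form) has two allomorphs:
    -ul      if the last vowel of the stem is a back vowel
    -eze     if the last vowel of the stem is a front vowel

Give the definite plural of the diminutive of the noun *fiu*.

fiuohokuul

Since the last vowel of *fiu* is /u/ (a rounded vowel), it takes -oho, giving *fiuoho*.
The diminutive form *fiuoho*: final sound = /o/, a vowel → -ku → *fiuohoku*.
The plural form *fiuohoku* — last vowel /u/ (a back vowel) → -ul → *fiuohokuul*.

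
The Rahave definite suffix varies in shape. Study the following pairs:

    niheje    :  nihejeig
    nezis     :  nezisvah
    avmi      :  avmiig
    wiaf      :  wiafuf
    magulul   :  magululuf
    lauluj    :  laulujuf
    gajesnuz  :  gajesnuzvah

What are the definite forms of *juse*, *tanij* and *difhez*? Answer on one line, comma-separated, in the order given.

The alternation tracks the final sound of the stem — -vah when the stem ends in a sibilant (*nezis*, *gajesnuz*); -uf when the stem ends in a non-sibilant consonant (*wiaf*, *magulul*, *lauluj*); -ig when the stem ends in a vowel (*niheje*, *avmi*).
*juse*: final sound = /e/, a vowel → -ig → *juseig*.
Since the final sound of *tanij* is /j/ (a non-sibilant consonant), it takes -uf, giving *tanijuf*.
Since the final sound of *difhez* is /z/ (a sibilant), it takes -vah, giving *difhezvah*.

juseig, tanijuf, difhezvah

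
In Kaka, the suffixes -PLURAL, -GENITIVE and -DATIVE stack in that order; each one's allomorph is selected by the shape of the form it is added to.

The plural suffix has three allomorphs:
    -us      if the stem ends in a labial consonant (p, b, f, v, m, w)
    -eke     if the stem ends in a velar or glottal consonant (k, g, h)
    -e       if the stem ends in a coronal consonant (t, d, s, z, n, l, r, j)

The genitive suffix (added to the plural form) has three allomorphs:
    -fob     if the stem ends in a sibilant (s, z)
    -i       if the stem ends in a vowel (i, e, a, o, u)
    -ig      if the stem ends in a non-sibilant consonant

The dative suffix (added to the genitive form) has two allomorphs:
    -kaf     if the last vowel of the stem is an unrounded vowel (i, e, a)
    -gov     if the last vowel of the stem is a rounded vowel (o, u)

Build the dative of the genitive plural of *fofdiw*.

fofdiwusfobgov

The final consonant of *fofdiw* is /w/, which is labial, so the plural suffix is -us, giving *fofdiwus*.
The plural form *fofdiwus*: final sound = /s/, a sibilant → -fob → *fofdiwusfob*.
The genitive form *fofdiwusfob*: last vowel = /o/, a rounded vowel → -gov → *fofdiwusfobgov*.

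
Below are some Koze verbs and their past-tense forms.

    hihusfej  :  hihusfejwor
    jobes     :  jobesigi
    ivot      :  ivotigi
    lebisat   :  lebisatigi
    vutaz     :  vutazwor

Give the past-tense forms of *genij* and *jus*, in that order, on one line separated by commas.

Looking at the final consonant of each stem: -igi when the stem ends in a voiceless consonant (*jobes*, *ivot*, *lebisat*); -wor when the stem ends in a voiced consonant (*hihusfej*, *vutaz*).
The final consonant of *genij* is /j/, which is voiced, so the suffix is -wor, giving *genijwor*.
Since the final consonant of *jus* is /s/ (voiceless), it takes -igi, giving *jusigi*.

genijwor, jusigi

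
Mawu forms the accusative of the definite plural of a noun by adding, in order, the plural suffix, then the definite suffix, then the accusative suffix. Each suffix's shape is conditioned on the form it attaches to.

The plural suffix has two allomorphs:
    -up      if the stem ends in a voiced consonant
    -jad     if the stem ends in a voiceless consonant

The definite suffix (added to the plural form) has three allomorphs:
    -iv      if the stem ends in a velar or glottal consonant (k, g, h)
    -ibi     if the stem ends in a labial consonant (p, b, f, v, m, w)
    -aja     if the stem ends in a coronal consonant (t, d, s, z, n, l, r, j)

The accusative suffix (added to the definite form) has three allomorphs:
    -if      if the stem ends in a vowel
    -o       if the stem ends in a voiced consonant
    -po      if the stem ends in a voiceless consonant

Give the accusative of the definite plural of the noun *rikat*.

rikatjadajaif

*rikat* — final consonant /t/ (voiceless) → -jad → *rikatjad*.
The final consonant of the plural form *rikatjad* is /d/, which is coronal, so the definite suffix is -aja, giving *rikatjadaja*.
The final sound of the definite form *rikatjadaja* is /a/, which is a vowel, so the accusative suffix is -if, giving *rikatjadajaif*.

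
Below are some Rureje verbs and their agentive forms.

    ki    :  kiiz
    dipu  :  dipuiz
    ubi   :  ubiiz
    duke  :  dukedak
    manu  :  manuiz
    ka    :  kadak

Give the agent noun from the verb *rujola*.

rujoladak

The alternation tracks the last vowel of the stem — -iz when the last vowel of the stem is a high vowel (*ki*, *dipu*, *ubi*, *manu*); -dak when the last vowel of the stem is a non-high vowel (*duke*, *ka*).
Since the last vowel of *rujola* is /a/ (a non-high vowel), it takes -dak, giving *rujoladak*.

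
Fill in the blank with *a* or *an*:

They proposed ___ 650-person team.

a

The indefinite article is chosen by the initial *sound* of the following word, not its spelling.
The number *650* is spoken "six hundred …", beginning with /sɪks/ — a consonant sound.
So the article is *a*: They proposed a 650-person team.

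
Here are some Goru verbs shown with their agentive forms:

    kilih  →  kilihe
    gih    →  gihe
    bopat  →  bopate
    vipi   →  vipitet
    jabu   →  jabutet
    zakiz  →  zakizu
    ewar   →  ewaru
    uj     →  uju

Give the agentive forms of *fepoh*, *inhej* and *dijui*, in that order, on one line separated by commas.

fepohe, inheju, dijuitet

The suffix is conditioned by the final sound: -e when the stem ends in a voiceless consonant (*kilih*, *gih*, *bopat*); -u when the stem ends in a voiced consonant (*zakiz*, *ewar*, *uj*); -tet when the stem ends in a vowel (*vipi*, *jabu*).
The final sound of *fepoh* is /h/, which is a voiceless consonant, so the suffix is -e, giving *fepohe*.
*inhej*: final sound = /j/, a voiced consonant → -u → *inheju*.
The final sound of *dijui* is /i/, which is a vowel, so the suffix is -tet, giving *dijuitet*.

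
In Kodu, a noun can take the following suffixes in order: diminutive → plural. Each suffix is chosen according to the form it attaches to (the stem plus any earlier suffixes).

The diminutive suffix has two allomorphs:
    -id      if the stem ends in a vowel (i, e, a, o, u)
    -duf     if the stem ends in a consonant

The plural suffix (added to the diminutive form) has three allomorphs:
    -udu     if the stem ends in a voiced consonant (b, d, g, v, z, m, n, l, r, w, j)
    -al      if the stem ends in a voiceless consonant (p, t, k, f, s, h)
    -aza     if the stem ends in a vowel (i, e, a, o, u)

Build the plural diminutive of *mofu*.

mofuidudu

Since the final sound of *mofu* is /u/ (a vowel), it takes -id, giving *mofuid*.
Since the final sound of the diminutive form *mofuid* is /d/ (a voiced consonant), it takes -udu, giving *mofuidudu*.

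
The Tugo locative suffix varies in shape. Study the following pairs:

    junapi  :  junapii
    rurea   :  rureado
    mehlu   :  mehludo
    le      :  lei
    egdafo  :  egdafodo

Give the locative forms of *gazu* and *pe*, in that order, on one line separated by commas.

Looking at the last vowel of each stem: -i when the last vowel of the stem is a front vowel (*junapi*, *le*); -do when the last vowel of the stem is a back vowel (*rurea*, *mehlu*, *egdafo*).
The last vowel of *gazu* is /u/, which is a back vowel, so the suffix is -do, giving *gazudo*.
Since the last vowel of *pe* is /e/ (a front vowel), it takes -i, giving *pei*.

gazudo, pei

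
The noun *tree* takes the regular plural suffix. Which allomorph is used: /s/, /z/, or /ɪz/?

The stem *tree* ends in a voiced non-sibilant sound.
The plural suffix surfaces as /ɪz/ after sibilants, /s/ after other voiceless consonants, and /z/ after other voiced sounds.
So the plural -s on *tree* is pronounced /z/.

/z/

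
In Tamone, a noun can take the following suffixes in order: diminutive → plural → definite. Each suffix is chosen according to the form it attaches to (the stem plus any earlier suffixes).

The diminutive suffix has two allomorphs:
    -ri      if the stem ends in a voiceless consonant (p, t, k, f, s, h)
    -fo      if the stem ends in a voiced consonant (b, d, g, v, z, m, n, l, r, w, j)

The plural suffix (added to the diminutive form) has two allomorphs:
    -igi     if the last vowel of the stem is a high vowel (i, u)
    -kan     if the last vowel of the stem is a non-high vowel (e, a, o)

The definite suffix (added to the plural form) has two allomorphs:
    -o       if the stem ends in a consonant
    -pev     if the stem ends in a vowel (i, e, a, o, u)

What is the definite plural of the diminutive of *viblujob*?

The final consonant of *viblujob* is /b/, which is voiced, so the diminutive suffix is -fo, giving *viblujobfo*.
The diminutive form *viblujobfo*: last vowel = /o/, a non-high vowel → -kan → *viblujobfokan*.
The plural form *viblujobfokan*: final sound = /n/, a consonant → -o → *viblujobfokano*.

viblujobfokano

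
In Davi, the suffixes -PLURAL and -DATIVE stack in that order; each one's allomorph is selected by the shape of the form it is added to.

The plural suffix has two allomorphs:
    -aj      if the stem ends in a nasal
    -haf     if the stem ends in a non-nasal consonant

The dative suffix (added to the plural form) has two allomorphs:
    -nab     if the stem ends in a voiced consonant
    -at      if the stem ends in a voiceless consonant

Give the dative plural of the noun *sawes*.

Since the final consonant of *sawes* is /s/ (non-nasal), it takes -haf, giving *saweshaf*.
The final consonant of the plural form *saweshaf* is /f/, which is voiceless, so the dative suffix is -at, giving *saweshafat*.

saweshafat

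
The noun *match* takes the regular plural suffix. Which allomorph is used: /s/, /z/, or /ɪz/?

/ɪz/

The stem *match* ends in a sibilant (/s, z, ʃ, ʒ, tʃ, dʒ/).
The plural suffix surfaces as /ɪz/ after sibilants, /s/ after other voiceless consonants, and /z/ after other voiced sounds.
So the plural -s on *match* is pronounced /ɪz/.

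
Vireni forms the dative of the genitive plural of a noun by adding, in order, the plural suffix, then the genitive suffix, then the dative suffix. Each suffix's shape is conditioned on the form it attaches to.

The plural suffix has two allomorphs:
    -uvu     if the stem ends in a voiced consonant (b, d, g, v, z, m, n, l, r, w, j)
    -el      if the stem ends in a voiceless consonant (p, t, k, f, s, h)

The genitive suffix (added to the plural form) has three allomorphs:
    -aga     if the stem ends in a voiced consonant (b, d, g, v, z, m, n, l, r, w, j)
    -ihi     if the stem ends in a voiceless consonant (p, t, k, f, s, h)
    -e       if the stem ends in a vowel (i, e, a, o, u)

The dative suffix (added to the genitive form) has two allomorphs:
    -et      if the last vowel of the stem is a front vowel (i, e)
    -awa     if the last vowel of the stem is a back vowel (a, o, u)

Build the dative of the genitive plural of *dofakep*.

dofakepelagaawa

The final consonant of *dofakep* is /p/, which is voiceless, so the plural suffix is -el, giving *dofakepel*.
The plural form *dofakepel*: final sound = /l/, a voiced consonant → -aga → *dofakepelaga*.
The genitive form *dofakepelaga*: last vowel = /a/, a back vowel → -awa → *dofakepelagaawa*.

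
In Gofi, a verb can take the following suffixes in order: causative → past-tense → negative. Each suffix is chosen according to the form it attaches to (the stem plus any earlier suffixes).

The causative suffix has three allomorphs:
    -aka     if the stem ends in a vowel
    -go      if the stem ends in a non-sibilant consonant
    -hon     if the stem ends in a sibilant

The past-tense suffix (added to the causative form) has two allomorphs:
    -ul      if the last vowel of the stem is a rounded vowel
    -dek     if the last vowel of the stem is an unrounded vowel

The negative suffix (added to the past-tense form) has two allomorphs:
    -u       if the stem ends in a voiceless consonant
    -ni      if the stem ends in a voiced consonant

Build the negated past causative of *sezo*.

sezoakadeku

*sezo*: final sound = /o/, a vowel → -aka → *sezoaka*.
The last vowel of the causative form *sezoaka* is /a/, which is an unrounded vowel, so the past-tense suffix is -dek, giving *sezoakadek*.
The past-tense form *sezoakadek*: final consonant = /k/, voiceless → -u → *sezoakadeku*.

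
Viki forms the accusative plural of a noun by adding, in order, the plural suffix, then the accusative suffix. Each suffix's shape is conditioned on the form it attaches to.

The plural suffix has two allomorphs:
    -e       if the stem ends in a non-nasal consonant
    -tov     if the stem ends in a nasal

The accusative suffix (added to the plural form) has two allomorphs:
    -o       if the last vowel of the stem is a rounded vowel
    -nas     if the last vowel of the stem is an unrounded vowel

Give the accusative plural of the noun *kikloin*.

kiklointovo

*kikloin* — final consonant /n/ (a nasal) → -tov → *kiklointov*.
The plural form *kiklointov* — last vowel /o/ (a rounded vowel) → -o → *kiklointovo*.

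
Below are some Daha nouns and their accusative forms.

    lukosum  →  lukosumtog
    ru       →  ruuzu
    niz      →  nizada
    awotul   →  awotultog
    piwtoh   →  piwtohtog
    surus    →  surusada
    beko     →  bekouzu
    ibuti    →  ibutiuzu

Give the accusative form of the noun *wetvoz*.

The pattern is sibilance of the final sound: -ada when the stem ends in a sibilant (*niz*, *surus*); -tog when the stem ends in a non-sibilant consonant (*lukosum*, *awotul*, *piwtoh*); -uzu when the stem ends in a vowel (*ru*, *beko*, *ibuti*).
*wetvoz* — final sound /z/ (a sibilant) → -ada → *wetvozada*.

wetvozada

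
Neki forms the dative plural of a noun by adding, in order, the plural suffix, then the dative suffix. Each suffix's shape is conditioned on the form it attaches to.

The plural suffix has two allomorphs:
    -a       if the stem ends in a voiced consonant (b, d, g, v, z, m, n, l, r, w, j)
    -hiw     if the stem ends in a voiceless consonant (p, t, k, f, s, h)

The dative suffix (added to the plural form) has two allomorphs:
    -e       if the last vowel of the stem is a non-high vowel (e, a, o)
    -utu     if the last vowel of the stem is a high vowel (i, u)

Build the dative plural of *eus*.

eushiwutu

*eus*: final consonant = /s/, voiceless → -hiw → *eushiw*.
The plural form *eushiw* — last vowel /i/ (a high vowel) → -utu → *eushiwutu*.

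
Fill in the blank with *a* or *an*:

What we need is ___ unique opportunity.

a

The indefinite article is chosen by the initial *sound* of the following word, not its spelling.
*unique* begins with the sound /juː/ (u pronounced /juː/) — a consonant sound.
So the article is *a*: What we need is a unique opportunity.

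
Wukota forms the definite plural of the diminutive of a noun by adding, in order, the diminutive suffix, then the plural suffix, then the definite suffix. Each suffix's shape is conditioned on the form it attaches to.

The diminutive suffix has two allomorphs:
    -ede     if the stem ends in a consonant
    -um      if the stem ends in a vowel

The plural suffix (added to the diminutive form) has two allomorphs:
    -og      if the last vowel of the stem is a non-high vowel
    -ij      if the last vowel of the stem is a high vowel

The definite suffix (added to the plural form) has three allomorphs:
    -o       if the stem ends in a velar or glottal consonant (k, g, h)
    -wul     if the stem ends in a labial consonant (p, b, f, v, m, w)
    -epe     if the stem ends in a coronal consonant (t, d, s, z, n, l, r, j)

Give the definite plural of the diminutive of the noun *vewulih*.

vewulihedeogo

Since the final sound of *vewulih* is /h/ (a consonant), it takes -ede, giving *vewulihede*.
The diminutive form *vewulihede*: last vowel = /e/, a non-high vowel → -og → *vewulihedeog*.
The plural form *vewulihedeog* — final consonant /g/ (velar/glottal) → -o → *vewulihedeogo*.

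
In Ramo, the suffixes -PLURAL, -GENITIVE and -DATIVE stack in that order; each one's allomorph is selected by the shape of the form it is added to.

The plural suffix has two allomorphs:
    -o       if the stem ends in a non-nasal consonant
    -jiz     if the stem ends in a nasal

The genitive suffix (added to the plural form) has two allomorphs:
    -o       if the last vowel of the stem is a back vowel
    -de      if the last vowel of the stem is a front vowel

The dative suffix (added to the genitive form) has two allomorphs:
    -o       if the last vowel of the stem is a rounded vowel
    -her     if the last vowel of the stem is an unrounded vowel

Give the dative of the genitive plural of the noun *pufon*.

pufonjizdeher

*pufon*: final consonant = /n/, a nasal → -jiz → *pufonjiz*.
The plural form *pufonjiz*: last vowel = /i/, a front vowel → -de → *pufonjizde*.
The last vowel of the genitive form *pufonjizde* is /e/, which is an unrounded vowel, so the dative suffix is -her, giving *pufonjizdeher*.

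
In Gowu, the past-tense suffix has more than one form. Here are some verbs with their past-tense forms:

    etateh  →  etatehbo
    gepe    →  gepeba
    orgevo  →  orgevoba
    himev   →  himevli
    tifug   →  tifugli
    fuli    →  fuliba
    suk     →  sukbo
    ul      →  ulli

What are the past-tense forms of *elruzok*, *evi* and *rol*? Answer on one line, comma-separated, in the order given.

Looking at the final sound of each stem: -bo when the stem ends in a voiceless consonant (*etateh*, *suk*); -li when the stem ends in a voiced consonant (*himev*, *tifug*, *ul*); -ba when the stem ends in a vowel (*gepe*, *orgevo*, *fuli*).
The final sound of *elruzok* is /k/, which is a voiceless consonant, so the suffix is -bo, giving *elruzokbo*.
*evi* — final sound /i/ (a vowel) → -ba → *eviba*.
*rol* — final sound /l/ (a voiced consonant) → -li → *rolli*.

elruzokbo, eviba, rolli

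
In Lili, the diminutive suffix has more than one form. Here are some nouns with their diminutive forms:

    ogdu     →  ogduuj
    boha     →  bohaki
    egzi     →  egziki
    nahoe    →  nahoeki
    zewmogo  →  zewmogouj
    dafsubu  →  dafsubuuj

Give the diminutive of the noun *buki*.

The alternation tracks the last vowel of the stem — -uj when the last vowel of the stem is a rounded vowel (*ogdu*, *zewmogo*, *dafsubu*); -ki when the last vowel of the stem is an unrounded vowel (*boha*, *egzi*, *nahoe*).
*buki* — last vowel /i/ (an unrounded vowel) → -ki → *bukiki*.

bukiki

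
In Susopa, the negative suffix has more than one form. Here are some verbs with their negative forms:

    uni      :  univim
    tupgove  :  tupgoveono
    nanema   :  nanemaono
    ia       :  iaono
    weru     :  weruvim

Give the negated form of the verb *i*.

ivim

The suffix is conditioned by the last vowel: -vim when the last vowel of the stem is a high vowel (*uni*, *weru*); -ono when the last vowel of the stem is a non-high vowel (*tupgove*, *nanema*, *ia*).
*i*: last vowel = /i/, a high vowel → -vim → *ivim*.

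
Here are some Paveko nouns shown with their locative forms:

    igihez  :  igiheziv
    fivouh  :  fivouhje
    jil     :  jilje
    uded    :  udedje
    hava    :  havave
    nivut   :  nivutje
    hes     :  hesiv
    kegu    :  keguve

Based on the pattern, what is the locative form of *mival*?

mivalje

The suffix is conditioned by the final sound: -iv when the stem ends in a sibilant (*igihez*, *hes*); -je when the stem ends in a non-sibilant consonant (*fivouh*, *jil*, *uded*, *nivut*); -ve when the stem ends in a vowel (*hava*, *kegu*).
The final sound of *mival* is /l/, which is a non-sibilant consonant, so the suffix is -je, giving *mivalje*.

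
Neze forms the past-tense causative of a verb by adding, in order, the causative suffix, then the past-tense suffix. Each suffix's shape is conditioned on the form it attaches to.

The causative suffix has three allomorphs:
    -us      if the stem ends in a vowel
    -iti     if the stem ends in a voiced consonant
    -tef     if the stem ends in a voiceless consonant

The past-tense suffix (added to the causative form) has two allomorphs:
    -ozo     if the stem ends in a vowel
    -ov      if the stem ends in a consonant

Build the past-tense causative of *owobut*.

owobuttefov

The final sound of *owobut* is /t/, which is a voiceless consonant, so the causative suffix is -tef, giving *owobuttef*.
The final sound of the causative form *owobuttef* is /f/, which is a consonant, so the past-tense suffix is -ov, giving *owobuttefov*.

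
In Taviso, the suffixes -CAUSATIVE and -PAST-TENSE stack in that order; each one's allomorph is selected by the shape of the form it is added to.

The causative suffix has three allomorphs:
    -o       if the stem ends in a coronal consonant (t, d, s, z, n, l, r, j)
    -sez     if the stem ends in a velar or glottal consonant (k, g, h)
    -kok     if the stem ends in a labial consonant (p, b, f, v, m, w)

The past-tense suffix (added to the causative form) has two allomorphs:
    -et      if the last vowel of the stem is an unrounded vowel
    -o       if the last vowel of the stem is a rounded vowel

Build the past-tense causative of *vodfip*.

Since the final consonant of *vodfip* is /p/ (labial), it takes -kok, giving *vodfipkok*.
Since the last vowel of the causative form *vodfipkok* is /o/ (a rounded vowel), it takes -o, giving *vodfipkoko*.

vodfipkoko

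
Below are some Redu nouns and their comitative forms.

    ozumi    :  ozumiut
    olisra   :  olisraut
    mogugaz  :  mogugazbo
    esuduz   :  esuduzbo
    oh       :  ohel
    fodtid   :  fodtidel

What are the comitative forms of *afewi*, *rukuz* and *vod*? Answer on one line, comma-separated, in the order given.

afewiut, rukuzbo, vodel

The alternation tracks the final sound of the stem — -bo when the stem ends in a sibilant (*mogugaz*, *esuduz*); -el when the stem ends in a non-sibilant consonant (*oh*, *fodtid*); -ut when the stem ends in a vowel (*ozumi*, *olisra*).
*afewi* — final sound /i/ (a vowel) → -ut → *afewiut*.
*rukuz* — final sound /z/ (a sibilant) → -bo → *rukuzbo*.
*vod* — final sound /d/ (a non-sibilant consonant) → -el → *vodel*.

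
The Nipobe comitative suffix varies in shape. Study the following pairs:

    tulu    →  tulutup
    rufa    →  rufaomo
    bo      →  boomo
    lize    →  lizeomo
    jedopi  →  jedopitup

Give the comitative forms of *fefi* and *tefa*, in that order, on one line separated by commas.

The pattern is height harmony: -tup when the last vowel of the stem is a high vowel (*tulu*, *jedopi*); -omo when the last vowel of the stem is a non-high vowel (*rufa*, *bo*, *lize*).
*fefi* — last vowel /i/ (a high vowel) → -tup → *fefitup*.
The last vowel of *tefa* is /a/, which is a non-high vowel, so the suffix is -omo, giving *tefaomo*.

fefitup, tefaomo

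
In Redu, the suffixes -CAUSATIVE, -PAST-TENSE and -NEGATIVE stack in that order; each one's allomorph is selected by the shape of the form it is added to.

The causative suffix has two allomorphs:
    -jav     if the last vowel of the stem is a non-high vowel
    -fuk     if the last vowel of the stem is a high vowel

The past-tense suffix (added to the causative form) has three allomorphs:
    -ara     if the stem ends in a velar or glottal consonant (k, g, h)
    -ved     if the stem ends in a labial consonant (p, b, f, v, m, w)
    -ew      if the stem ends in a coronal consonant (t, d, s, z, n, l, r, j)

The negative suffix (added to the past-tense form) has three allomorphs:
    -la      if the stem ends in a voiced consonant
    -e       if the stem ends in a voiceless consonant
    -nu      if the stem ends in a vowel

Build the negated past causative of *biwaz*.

Since the last vowel of *biwaz* is /a/ (a non-high vowel), it takes -jav, giving *biwazjav*.
The causative form *biwazjav*: final consonant = /v/, labial → -ved → *biwazjavved*.
Since the final sound of the past-tense form *biwazjavved* is /d/ (a voiced consonant), it takes -la, giving *biwazjavvedla*.

biwazjavvedla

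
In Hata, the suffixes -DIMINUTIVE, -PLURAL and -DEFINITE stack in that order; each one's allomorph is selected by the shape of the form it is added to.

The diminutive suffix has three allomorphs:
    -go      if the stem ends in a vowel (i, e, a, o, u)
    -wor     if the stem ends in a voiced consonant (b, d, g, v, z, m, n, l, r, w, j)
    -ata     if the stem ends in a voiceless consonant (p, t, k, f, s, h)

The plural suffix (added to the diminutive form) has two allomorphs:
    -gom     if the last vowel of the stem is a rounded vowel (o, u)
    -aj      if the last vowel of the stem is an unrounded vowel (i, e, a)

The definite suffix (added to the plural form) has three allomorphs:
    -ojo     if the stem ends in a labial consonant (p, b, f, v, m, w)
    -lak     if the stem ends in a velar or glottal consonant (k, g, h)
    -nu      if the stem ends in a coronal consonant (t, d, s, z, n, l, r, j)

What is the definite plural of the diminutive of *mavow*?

mavowworgomojo

*mavow* — final sound /w/ (a voiced consonant) → -wor → *mavowwor*.
The last vowel of the diminutive form *mavowwor* is /o/, which is a rounded vowel, so the plural suffix is -gom, giving *mavowworgom*.
Since the final consonant of the plural form *mavowworgom* is /m/ (labial), it takes -ojo, giving *mavowworgomojo*.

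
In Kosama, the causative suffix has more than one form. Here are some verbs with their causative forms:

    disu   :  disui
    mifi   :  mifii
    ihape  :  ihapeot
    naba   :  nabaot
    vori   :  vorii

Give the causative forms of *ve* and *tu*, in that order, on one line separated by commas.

The alternation tracks the last vowel of the stem — -i when the last vowel of the stem is a high vowel (*disu*, *mifi*, *vori*); -ot when the last vowel of the stem is a non-high vowel (*ihape*, *naba*).
*ve* — last vowel /e/ (a non-high vowel) → -ot → *veot*.
*tu*: last vowel = /u/, a high vowel → -i → *tui*.

veot, tui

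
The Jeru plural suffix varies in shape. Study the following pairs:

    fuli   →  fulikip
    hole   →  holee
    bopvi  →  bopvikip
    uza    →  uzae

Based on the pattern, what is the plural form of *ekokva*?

The suffix is conditioned by the last vowel: -kip when the last vowel of the stem is a high vowel (*fuli*, *bopvi*); -e when the last vowel of the stem is a non-high vowel (*hole*, *uza*).
*ekokva* — last vowel /a/ (a non-high vowel) → -e → *ekokvae*.

ekokvae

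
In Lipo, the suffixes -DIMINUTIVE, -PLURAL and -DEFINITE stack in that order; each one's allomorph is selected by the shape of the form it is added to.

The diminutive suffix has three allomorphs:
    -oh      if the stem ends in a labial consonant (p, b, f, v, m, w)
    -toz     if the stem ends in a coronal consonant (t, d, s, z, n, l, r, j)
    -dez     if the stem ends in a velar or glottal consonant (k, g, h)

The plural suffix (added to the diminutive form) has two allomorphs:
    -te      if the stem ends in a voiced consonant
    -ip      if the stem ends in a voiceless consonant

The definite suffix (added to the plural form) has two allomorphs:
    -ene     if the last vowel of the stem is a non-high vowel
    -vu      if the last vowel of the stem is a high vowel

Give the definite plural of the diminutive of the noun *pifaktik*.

The final consonant of *pifaktik* is /k/, which is velar/glottal, so the diminutive suffix is -dez, giving *pifaktikdez*.
The diminutive form *pifaktikdez* — final consonant /z/ (voiced) → -te → *pifaktikdezte*.
Since the last vowel of the plural form *pifaktikdezte* is /e/ (a non-high vowel), it takes -ene, giving *pifaktikdezteene*.

pifaktikdezteene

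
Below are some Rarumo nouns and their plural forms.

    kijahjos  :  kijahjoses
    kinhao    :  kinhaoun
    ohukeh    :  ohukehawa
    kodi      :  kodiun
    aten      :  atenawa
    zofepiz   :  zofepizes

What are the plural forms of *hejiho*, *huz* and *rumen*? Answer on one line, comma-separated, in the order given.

The suffix is conditioned by the final sound: -es when the stem ends in a sibilant (*kijahjos*, *zofepiz*); -awa when the stem ends in a non-sibilant consonant (*ohukeh*, *aten*); -un when the stem ends in a vowel (*kinhao*, *kodi*).
The final sound of *hejiho* is /o/, which is a vowel, so the suffix is -un, giving *hejihoun*.
*huz*: final sound = /z/, a sibilant → -es → *huzes*.
The final sound of *rumen* is /n/, which is a non-sibilant consonant, so the suffix is -awa, giving *rumenawa*.

hejihoun, huzes, rumenawa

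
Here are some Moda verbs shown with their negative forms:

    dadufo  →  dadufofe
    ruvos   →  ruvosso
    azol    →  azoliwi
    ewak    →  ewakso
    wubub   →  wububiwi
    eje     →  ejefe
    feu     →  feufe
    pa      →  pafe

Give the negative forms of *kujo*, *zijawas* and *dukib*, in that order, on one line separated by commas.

kujofe, zijawasso, dukibiwi

Looking at the final sound of each stem: -so when the stem ends in a voiceless consonant (*ruvos*, *ewak*); -iwi when the stem ends in a voiced consonant (*azol*, *wubub*); -fe when the stem ends in a vowel (*dadufo*, *eje*, *feu*, *pa*).
*kujo*: final sound = /o/, a vowel → -fe → *kujofe*.
Since the final sound of *zijawas* is /s/ (a voiceless consonant), it takes -so, giving *zijawasso*.
*dukib* — final sound /b/ (a voiced consonant) → -iwi → *dukibiwi*.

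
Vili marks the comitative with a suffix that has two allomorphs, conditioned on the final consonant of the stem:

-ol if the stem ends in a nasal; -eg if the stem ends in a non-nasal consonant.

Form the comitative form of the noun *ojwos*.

ojwoseg

The final consonant of *ojwos* is /s/, which is non-nasal, so the suffix is -eg, giving *ojwoseg*.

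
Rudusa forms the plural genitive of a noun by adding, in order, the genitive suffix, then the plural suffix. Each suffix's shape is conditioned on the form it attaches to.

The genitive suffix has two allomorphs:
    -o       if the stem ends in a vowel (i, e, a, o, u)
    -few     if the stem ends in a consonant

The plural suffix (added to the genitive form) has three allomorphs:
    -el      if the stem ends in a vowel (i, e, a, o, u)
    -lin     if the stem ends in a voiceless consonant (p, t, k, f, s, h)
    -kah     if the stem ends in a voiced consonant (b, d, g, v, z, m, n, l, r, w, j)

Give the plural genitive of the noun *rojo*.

rojooel

*rojo* — final sound /o/ (a vowel) → -o → *rojoo*.
The genitive form *rojoo* — final sound /o/ (a vowel) → -el → *rojooel*.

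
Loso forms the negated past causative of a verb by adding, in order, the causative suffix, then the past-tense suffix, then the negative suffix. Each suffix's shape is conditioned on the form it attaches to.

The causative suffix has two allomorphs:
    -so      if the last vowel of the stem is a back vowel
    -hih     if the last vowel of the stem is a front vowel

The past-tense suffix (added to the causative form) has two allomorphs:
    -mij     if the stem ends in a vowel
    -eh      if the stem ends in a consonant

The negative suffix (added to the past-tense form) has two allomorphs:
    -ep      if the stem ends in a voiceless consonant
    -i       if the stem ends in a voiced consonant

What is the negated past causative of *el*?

Since the last vowel of *el* is /e/ (a front vowel), it takes -hih, giving *elhih*.
The final sound of the causative form *elhih* is /h/, which is a consonant, so the past-tense suffix is -eh, giving *elhiheh*.
The final consonant of the past-tense form *elhiheh* is /h/, which is voiceless, so the negative suffix is -ep, giving *elhihehep*.

elhihehep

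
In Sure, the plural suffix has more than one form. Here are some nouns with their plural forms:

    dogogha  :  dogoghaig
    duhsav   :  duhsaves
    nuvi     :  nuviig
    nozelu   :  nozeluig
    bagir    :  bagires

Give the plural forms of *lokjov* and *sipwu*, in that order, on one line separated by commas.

lokjoves, sipwuig

The pattern is consonant vs. vowel: -es when the stem ends in a consonant (*duhsav*, *bagir*); -ig when the stem ends in a vowel (*dogogha*, *nuvi*, *nozelu*).
*lokjov*: final sound = /v/, a consonant → -es → *lokjoves*.
*sipwu* — final sound /u/ (a vowel) → -ig → *sipwuig*.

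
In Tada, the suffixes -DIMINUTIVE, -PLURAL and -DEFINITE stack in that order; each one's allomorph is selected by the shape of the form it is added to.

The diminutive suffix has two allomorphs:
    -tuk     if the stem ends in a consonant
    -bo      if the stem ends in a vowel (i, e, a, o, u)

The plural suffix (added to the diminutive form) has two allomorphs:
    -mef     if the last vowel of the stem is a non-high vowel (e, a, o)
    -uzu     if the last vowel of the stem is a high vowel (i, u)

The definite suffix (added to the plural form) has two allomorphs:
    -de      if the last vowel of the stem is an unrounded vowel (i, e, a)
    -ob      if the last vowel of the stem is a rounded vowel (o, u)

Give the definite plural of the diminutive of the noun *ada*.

*ada* — final sound /a/ (a vowel) → -bo → *adabo*.
The diminutive form *adabo* — last vowel /o/ (a non-high vowel) → -mef → *adabomef*.
Since the last vowel of the plural form *adabomef* is /e/ (an unrounded vowel), it takes -de, giving *adabomefde*.

adabomefde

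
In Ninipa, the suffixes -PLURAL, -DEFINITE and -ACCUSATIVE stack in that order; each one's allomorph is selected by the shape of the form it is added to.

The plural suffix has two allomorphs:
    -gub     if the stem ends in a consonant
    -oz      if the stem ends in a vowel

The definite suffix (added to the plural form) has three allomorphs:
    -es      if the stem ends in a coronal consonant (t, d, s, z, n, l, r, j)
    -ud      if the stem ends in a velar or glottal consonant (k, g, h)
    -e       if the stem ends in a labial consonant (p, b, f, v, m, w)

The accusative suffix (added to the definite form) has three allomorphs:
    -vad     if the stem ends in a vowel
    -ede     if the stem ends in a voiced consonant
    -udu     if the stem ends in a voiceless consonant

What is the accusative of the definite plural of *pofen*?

*pofen* — final sound /n/ (a consonant) → -gub → *pofengub*.
The final consonant of the plural form *pofengub* is /b/, which is labial, so the definite suffix is -e, giving *pofengube*.
Since the final sound of the definite form *pofengube* is /e/ (a vowel), it takes -vad, giving *pofengubevad*.

pofengubevad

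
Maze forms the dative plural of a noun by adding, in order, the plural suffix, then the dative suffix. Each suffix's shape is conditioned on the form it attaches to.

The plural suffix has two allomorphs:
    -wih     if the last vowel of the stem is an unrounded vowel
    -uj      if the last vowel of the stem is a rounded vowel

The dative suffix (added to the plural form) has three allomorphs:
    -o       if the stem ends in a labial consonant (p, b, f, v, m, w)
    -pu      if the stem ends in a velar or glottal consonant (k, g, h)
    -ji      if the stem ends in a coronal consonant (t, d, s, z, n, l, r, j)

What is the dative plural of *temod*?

*temod*: last vowel = /o/, a rounded vowel → -uj → *temoduj*.
Since the final consonant of the plural form *temoduj* is /j/ (coronal), it takes -ji, giving *temodujji*.

temodujji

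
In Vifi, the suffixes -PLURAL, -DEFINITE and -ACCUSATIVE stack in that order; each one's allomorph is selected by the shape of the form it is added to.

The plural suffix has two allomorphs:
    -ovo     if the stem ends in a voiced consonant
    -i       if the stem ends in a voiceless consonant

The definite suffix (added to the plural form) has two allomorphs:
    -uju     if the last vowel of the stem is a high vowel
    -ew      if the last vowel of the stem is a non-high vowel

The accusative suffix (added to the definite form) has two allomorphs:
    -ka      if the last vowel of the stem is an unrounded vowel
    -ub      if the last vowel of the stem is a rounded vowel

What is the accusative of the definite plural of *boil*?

*boil*: final consonant = /l/, voiced → -ovo → *boilovo*.
The plural form *boilovo* — last vowel /o/ (a non-high vowel) → -ew → *boilovoew*.
The last vowel of the definite form *boilovoew* is /e/, which is an unrounded vowel, so the accusative suffix is -ka, giving *boilovoewka*.

boilovoewka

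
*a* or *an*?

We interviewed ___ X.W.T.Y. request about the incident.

The indefinite article is chosen by the initial *sound* of the following word, not its spelling.
The initialism *X.W.T.Y.* is read letter by letter; the first letter, X, is pronounced /ɛks/, which begins with a vowel sound.
So the article is *an*: We interviewed an X.W.T.Y. request about the incident.

an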